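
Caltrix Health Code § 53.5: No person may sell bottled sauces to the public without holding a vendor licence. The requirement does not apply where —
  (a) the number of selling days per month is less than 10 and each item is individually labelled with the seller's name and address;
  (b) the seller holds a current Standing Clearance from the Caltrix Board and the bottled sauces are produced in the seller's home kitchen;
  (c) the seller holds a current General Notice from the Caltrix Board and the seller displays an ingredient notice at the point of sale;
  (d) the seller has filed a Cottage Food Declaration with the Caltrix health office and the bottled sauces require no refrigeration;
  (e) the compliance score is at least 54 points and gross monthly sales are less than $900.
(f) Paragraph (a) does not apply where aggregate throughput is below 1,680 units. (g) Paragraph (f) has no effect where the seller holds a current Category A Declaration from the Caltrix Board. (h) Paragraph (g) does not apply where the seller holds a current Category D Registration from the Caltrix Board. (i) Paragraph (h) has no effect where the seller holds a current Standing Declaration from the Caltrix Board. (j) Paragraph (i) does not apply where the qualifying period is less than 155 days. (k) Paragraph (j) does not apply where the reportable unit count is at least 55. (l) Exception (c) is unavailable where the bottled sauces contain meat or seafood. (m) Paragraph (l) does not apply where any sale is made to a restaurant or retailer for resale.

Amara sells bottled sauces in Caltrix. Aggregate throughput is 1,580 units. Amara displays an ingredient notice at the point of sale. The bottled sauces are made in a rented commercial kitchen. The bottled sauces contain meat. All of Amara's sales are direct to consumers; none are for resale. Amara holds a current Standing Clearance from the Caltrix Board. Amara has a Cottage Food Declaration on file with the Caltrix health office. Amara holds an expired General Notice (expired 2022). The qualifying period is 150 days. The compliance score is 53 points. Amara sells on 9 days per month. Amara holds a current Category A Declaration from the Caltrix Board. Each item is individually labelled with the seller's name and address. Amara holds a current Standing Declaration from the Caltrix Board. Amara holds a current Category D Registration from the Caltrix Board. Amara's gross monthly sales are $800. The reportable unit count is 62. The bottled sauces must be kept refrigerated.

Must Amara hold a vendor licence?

Exception (a) is satisfied on its face — the number of selling days per month is 9, less than the 10 limit; items are individually labelled. Applying paragraphs (f)–(k): (f) would limit (a) — aggregate throughput is 1,580 units, below the 1,680 units limit — but (g) sets (f) aside: (g) operates against (f): a current Category A Declaration is held. (h) would limit (g) — a current Category D Registration is held — but (i) sets (h) aside: (i) operates against (h): a current Standing Declaration is held. (j) would limit (i) — the qualifying period is 150 days, less than the 155 days limit — but (k) sets (j) aside: (k) operates against (j): the reportable unit count is 62, meeting the 55 threshold. Exception (a) stands.
Exception (b) fails — the bottled sauces are made in a commercial kitchen, not a home kitchen.
Exception (c) requires that the seller holds a current General Notice from the Caltrix Board; but the General Notice is not current, so (c) is unavailable.
Exception (d) does not apply: the bottled sauces require refrigeration.
Exception (e) fails — the compliance score is 53 points, short of 54 points.

No — exception (a) applies; Amara is not required to hold a vendor licence.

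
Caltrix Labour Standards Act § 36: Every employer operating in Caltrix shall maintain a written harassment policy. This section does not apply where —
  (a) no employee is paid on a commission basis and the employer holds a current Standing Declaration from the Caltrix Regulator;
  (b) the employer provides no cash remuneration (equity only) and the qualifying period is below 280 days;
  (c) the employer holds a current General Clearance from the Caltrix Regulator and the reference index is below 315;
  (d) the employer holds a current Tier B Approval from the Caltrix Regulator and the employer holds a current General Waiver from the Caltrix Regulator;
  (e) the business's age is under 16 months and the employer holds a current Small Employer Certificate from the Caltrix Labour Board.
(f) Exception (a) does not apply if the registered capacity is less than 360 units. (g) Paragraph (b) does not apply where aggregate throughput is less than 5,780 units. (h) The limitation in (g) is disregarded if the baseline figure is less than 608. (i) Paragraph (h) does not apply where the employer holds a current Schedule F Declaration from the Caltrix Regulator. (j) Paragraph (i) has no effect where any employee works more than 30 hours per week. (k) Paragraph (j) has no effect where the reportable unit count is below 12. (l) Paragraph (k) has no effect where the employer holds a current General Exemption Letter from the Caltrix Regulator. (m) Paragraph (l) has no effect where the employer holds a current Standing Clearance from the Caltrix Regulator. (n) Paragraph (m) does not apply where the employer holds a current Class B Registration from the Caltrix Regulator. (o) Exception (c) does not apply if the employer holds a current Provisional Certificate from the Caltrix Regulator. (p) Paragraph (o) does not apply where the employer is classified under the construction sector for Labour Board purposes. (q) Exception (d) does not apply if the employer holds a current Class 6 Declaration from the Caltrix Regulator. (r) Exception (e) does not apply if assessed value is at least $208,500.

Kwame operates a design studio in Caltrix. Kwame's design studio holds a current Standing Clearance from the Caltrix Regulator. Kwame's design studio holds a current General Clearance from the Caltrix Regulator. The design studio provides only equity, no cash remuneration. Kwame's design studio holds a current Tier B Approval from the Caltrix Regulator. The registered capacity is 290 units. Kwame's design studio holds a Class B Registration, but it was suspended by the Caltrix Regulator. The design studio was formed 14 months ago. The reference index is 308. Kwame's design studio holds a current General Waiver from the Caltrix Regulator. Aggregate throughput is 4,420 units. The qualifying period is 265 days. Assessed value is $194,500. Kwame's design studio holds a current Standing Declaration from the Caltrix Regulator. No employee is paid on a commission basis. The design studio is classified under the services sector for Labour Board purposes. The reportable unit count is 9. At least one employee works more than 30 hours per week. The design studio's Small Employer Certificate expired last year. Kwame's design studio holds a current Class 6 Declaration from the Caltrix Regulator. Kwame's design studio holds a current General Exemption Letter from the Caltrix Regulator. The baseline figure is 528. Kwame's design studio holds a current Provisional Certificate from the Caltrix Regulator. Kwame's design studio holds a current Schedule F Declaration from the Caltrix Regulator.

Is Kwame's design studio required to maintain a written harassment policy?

Yes — Kwame's design studio must maintain a written harassment policy.

All of (a)'s requirements are met (no employee is paid on commission; a current Standing Declaration is held). Turning to paragraph (f): (f) is triggered — the registered capacity is 290 units, less than the 360 units limit. Exception (a) does not apply.
Exception (b)'s conditions are all satisfied: remuneration is equity-only; the qualifying period is 265 days, below the 280 days limit. But: (g) is engaged — aggregate throughput is 4,420 units, less than the 5,780 units limit. (h) would limit (g) — the baseline figure is 528, less than the 608 limit — but (i) sets (h) aside: (i) operates — a current Schedule F Declaration is held. (j) is engaged (at least one employee exceeds 30 hours/week), but is itself disapplied by (k): (k) is engaged — the reportable unit count is 9, below the 12 limit. (l) is triggered (a current General Exemption Letter is held), but is set aside by (m): (m) operates against (l): a current Standing Clearance is held. (n) is not triggered (there is no Class B Registration in force), so (m) stands. So (b) is unavailable.
All of (c)'s requirements are met (a current General Clearance is held; the reference index is 308, below the 315 limit). Turning to paragraphs (o)–(p): (o) is engaged — a current Provisional Certificate is held. (p), which would lift (o), is not engaged — the design studio is classified under the services sector. So (c) is unavailable.
All of (d)'s requirements are met (a current Tier B Approval is held; a current General Waiver is held). Turning to paragraph (q): (q) operates against (d): a current Class 6 Declaration is held. So (d) is unavailable.
Exception (e) does not apply: the Small Employer Certificate has expired.
None of the exceptions is available; § 36 applies in full.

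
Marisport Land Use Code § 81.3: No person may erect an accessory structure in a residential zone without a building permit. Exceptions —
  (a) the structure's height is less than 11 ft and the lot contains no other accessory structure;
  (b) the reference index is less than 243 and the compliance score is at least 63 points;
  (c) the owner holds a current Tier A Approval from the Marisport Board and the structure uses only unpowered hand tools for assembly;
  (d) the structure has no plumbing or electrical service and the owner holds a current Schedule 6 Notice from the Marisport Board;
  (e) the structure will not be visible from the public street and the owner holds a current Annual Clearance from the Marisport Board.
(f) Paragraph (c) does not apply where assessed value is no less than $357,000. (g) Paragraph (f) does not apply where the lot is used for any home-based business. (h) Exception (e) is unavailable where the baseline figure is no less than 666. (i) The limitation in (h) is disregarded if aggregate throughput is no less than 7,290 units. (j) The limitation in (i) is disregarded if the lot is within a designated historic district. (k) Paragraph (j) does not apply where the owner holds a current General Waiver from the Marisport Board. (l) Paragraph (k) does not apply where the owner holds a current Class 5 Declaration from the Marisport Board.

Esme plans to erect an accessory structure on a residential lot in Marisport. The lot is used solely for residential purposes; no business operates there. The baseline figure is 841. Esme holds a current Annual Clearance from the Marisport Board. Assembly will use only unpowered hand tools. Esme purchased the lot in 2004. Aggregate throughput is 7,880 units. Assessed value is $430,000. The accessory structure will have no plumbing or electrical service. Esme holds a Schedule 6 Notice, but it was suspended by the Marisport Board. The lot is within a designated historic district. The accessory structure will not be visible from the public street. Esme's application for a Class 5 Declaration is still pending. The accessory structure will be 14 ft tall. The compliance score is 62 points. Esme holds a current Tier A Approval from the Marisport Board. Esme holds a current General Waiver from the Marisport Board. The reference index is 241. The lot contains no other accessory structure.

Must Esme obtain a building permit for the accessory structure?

No — exception (e) applies; Esme does not need a building permit.

Exception (a) requires that the structure's height is less than 11 ft; but the structure's height is 14 ft, not less than 11 ft, so (a) is unavailable.
Exception (b) requires that the compliance score is at least 63 points; but the compliance score is 62 points, short of 63 points, so (b) is unavailable.
Exception (c) is satisfied on its face — a current Tier A Approval is held; assembly uses only hand tools. But: (f) is triggered — assessed value is $430,000, meeting the $357,000 threshold. (g) is not triggered (the lot is solely residential), so (f) stands. (c) is therefore removed.
Exception (d) does not apply: the Schedule 6 Notice is not current.
Exception (e): the structure will not be visible from the street; a current Annual Clearance is held — every condition holds. Applying paragraphs (h)–(l): (h) would limit (e) — the baseline figure is 841, meeting the 666 threshold — but (i) sets (h) aside: (i) is triggered — aggregate throughput is 7,880 units, meeting the 7,290 units threshold. (j) would limit (i) — the lot is in a historic district — but (k) sets (j) aside: (k) applies — a current General Waiver is held. (l), which would lift (k), is not engaged — the Class 5 Declaration is not current. Exception (e) stands.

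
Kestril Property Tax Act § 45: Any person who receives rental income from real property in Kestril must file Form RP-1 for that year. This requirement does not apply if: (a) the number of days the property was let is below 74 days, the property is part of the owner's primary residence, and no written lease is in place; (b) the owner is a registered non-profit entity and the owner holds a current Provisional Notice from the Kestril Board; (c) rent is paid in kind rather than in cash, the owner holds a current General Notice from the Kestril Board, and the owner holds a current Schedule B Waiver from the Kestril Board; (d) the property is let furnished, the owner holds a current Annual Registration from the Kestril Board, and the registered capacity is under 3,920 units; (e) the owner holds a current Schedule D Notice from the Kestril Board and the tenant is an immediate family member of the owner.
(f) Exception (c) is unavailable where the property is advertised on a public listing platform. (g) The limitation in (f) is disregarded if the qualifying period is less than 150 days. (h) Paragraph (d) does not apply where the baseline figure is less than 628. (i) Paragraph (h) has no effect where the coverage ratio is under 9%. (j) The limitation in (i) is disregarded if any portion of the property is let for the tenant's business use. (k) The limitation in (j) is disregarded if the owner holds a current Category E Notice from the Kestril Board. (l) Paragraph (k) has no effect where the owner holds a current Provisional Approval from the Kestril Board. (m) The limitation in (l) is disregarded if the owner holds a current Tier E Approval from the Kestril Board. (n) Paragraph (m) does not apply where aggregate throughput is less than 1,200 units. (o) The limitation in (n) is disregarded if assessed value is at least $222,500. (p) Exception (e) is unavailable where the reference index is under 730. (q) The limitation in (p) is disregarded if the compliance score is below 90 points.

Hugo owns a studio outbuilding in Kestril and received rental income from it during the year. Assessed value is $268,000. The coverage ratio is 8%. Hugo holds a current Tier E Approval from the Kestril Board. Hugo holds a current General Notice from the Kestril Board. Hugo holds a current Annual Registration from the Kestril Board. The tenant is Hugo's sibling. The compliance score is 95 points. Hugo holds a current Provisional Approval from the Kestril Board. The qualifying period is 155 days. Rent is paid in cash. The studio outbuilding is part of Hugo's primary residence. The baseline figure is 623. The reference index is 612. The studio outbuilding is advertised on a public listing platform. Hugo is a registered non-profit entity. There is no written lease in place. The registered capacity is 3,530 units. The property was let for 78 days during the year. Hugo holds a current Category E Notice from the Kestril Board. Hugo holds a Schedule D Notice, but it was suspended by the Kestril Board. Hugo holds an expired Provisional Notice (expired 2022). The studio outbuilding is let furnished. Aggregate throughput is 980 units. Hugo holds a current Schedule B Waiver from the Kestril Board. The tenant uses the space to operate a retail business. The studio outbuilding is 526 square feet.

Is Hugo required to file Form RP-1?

Exception (a) fails — the number of days the property was let is 78 days, not below 74 days.
Exception (b) fails — there is no Provisional Notice in force.
Exception (c) does not apply: rent is paid in cash.
Exception (d) is satisfied on its face — the property is let furnished; a current Annual Registration is held; the registered capacity is 3,530 units, under the 3,920 units limit. Under paragraphs (h)–(o): (h) would limit (d) — the baseline figure is 623, less than the 628 limit — but (i) sets (h) aside: (i) operates against (h): the coverage ratio is 8%, under the 9% limit. (j) would limit (i) — the space is let for business use — but (k) sets (j) aside: (k) operates — a current Category E Notice is held. (l) would limit (k) — a current Provisional Approval is held — but (m) sets (l) aside: (m) is engaged — a current Tier E Approval is held. (n) operates (aggregate throughput is 980 units, less than the 1,200 units limit), but yields to (o): (o) is triggered — assessed value is $268,000, meeting the $222,500 threshold. (d) remains available.
Exception (e) requires that the owner holds a current Schedule D Notice from the Kestril Board; but the Schedule D Notice is not current, so (e) is unavailable.

No — exception (d) applies; Hugo is not required to file Form RP-1.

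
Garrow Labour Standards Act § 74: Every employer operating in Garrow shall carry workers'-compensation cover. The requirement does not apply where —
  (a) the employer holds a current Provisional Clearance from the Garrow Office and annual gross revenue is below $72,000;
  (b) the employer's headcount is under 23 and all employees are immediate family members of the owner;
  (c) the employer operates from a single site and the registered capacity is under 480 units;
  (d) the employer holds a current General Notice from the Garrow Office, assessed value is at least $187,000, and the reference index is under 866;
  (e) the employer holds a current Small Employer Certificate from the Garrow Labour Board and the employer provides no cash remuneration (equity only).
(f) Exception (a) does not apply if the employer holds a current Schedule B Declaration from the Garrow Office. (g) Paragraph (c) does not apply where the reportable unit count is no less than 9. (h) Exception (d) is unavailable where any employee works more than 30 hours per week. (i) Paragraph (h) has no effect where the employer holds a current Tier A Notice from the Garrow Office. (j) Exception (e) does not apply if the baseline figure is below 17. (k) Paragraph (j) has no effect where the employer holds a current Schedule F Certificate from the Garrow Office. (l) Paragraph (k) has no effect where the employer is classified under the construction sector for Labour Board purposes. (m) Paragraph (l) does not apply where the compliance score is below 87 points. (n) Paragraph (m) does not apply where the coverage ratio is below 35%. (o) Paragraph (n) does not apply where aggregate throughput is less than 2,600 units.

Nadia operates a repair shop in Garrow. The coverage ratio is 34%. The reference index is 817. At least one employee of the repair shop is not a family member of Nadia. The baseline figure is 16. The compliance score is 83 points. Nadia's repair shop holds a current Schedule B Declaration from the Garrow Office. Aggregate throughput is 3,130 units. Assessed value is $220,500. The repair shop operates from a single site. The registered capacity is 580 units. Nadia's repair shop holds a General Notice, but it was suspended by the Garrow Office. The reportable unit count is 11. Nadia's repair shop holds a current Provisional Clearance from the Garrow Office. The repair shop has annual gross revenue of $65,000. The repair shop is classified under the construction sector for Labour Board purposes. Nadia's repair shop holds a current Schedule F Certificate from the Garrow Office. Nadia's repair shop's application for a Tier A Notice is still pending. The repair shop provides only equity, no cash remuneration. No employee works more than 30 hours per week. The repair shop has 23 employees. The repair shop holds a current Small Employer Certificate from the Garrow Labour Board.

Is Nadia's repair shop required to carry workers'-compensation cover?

Yes — Nadia's repair shop must carry workers'-compensation cover.

All of (a)'s requirements are met (a current Provisional Clearance is held; annual gross revenue is $65,000, below the $72,000 limit). But applying paragraph (f): (f) is triggered — a current Schedule B Declaration is held. Exception (a) does not apply.
Exception (b) requires that the employer's headcount is under 23; but the employer's headcount is 23, not under 23, so (b) is unavailable.
Exception (c) fails — the registered capacity is 580 units, not under 480 units.
Exception (d) does not apply: the General Notice is not current.
Exception (e)'s conditions are all satisfied: a current Small Employer Certificate is held; remuneration is equity-only. Turning to paragraphs (j)–(o): (j) operates against (e): the baseline figure is 16, below the 17 limit. (k) would limit (j) — a current Schedule F Certificate is held — but (l) sets (k) aside: (l) operates against (k): the repair shop is classified under the construction sector. (m) would limit (l) — the compliance score is 83 points, below the 87 points limit — but (n) sets (m) aside: (n) is engaged — the coverage ratio is 34%, below the 35% limit. (o), which would lift (n), is not triggered — aggregate throughput is 3,130 units, not less than 2,600 units. (e) is therefore removed.
None of the exceptions is available; § 74 applies in full.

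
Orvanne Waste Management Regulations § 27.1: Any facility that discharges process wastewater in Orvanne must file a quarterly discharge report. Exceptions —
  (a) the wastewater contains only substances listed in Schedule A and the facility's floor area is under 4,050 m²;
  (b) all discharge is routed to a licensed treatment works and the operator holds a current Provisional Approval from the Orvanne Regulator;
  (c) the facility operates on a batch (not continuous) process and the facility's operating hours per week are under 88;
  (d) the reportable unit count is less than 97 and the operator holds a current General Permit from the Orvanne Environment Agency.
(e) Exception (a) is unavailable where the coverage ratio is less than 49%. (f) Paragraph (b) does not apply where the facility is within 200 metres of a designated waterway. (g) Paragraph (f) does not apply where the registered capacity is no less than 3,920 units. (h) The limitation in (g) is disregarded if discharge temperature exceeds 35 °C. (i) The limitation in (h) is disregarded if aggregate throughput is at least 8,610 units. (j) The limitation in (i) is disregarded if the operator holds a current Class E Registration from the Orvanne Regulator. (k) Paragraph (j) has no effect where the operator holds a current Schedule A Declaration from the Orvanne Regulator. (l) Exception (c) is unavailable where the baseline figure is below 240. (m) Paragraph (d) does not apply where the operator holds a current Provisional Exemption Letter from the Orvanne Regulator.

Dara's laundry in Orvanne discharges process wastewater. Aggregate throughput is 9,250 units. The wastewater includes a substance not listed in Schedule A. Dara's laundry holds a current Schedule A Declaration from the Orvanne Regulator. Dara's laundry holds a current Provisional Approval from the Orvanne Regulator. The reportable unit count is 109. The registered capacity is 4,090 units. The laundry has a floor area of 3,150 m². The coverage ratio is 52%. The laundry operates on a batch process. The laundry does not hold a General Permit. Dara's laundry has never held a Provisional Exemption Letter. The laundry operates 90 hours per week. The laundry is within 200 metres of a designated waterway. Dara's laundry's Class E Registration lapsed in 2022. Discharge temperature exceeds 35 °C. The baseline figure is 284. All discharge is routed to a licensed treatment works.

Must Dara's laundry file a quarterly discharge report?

Exception (a) fails — the wastewater includes a non-Schedule-A substance.
Exception (b)'s conditions are all satisfied: discharge is routed to a licensed treatment works; a current Provisional Approval is held. Considering the limiting provisions: (f) would limit (b) — the laundry is within 200 m of a designated waterway — but (g) sets (f) aside: (g) is engaged — the registered capacity is 4,090 units, meeting the 3,920 units threshold. (h) applies (discharge temperature exceeds 35 °C), but is itself disapplied by (i): (i) operates against (h): aggregate throughput is 9,250 units, meeting the 8,610 units threshold. (j) is inapplicable (the Class E Registration is not current), so (i) stands. (b) remains available.
Exception (c) requires that the facility's operating hours per week are under 88; but the facility's operating hours per week are 90, not under 88, so (c) is unavailable.
Exception (d) fails — the reportable unit count is 109, not less than 97.

No — exception (b) applies; Dara's laundry is not required to file a quarterly discharge report.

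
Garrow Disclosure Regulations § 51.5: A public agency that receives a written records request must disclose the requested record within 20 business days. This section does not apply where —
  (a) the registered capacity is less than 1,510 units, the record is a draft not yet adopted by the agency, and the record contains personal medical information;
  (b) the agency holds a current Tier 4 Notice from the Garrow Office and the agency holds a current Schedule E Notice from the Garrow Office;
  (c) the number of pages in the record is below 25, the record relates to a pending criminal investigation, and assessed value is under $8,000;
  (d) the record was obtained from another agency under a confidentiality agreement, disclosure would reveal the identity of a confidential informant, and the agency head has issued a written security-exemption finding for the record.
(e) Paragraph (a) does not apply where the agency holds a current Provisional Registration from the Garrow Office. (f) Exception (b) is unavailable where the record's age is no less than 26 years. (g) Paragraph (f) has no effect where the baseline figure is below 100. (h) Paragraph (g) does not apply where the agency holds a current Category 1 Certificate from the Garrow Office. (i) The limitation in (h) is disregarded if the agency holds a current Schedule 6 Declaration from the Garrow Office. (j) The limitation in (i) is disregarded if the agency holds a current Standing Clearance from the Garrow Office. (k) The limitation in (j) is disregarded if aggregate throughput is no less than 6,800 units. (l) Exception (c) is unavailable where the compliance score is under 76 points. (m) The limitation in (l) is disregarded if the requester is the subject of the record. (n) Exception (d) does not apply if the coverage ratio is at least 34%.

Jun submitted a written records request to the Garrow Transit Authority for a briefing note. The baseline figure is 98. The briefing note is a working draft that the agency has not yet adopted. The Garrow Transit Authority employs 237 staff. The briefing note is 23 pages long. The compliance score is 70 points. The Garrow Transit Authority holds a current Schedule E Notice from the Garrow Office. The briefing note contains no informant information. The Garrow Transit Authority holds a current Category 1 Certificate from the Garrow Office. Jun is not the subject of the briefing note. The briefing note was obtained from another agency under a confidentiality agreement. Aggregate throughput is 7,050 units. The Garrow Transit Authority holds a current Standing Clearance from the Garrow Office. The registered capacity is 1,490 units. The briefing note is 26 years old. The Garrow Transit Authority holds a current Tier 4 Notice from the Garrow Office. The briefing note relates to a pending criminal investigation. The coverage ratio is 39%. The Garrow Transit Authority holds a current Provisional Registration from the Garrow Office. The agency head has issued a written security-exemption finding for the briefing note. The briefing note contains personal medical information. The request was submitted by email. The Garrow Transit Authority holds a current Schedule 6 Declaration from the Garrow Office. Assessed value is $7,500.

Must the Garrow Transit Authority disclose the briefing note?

No — exception (b) applies; the Garrow Transit Authority is not required to disclose the briefing note.

Exception (a): the registered capacity is 1,490 units, less than the 1,510 units limit; the briefing note is an unadopted draft; the briefing note contains personal medical information — every condition holds. Turning to paragraph (e): (e) is triggered — a current Provisional Registration is held. (a) is therefore removed.
Exception (b) is satisfied on its face — a current Tier 4 Notice is held; a current Schedule E Notice is held. Applying paragraphs (f)–(k): (f) is triggered (the record's age is 26 years, meeting the 26 years threshold), but is set aside by (g): (g) operates against (f): the baseline figure is 98, below the 100 limit. (h) would limit (g) — a current Category 1 Certificate is held — but (i) sets (h) aside: (i) is engaged — a current Schedule 6 Declaration is held. (j) operates (a current Standing Clearance is held), but is overridden by (k): (k) applies — aggregate throughput is 7,050 units, meeting the 6,800 units threshold. Exception (b) stands.
Exception (c)'s conditions are all satisfied: the number of pages in the record is 23, below the 25 limit; the briefing note relates to a pending investigation; assessed value is $7,500, under the $8,000 limit. Turning to paragraphs (l)–(m): (l) operates against (c): the compliance score is 70 points, under the 76 points limit. (m), which would lift (l), is not triggered — Jun is not the subject of the briefing note. Exception (c) does not apply.
Exception (d) fails — the briefing note contains no informant information.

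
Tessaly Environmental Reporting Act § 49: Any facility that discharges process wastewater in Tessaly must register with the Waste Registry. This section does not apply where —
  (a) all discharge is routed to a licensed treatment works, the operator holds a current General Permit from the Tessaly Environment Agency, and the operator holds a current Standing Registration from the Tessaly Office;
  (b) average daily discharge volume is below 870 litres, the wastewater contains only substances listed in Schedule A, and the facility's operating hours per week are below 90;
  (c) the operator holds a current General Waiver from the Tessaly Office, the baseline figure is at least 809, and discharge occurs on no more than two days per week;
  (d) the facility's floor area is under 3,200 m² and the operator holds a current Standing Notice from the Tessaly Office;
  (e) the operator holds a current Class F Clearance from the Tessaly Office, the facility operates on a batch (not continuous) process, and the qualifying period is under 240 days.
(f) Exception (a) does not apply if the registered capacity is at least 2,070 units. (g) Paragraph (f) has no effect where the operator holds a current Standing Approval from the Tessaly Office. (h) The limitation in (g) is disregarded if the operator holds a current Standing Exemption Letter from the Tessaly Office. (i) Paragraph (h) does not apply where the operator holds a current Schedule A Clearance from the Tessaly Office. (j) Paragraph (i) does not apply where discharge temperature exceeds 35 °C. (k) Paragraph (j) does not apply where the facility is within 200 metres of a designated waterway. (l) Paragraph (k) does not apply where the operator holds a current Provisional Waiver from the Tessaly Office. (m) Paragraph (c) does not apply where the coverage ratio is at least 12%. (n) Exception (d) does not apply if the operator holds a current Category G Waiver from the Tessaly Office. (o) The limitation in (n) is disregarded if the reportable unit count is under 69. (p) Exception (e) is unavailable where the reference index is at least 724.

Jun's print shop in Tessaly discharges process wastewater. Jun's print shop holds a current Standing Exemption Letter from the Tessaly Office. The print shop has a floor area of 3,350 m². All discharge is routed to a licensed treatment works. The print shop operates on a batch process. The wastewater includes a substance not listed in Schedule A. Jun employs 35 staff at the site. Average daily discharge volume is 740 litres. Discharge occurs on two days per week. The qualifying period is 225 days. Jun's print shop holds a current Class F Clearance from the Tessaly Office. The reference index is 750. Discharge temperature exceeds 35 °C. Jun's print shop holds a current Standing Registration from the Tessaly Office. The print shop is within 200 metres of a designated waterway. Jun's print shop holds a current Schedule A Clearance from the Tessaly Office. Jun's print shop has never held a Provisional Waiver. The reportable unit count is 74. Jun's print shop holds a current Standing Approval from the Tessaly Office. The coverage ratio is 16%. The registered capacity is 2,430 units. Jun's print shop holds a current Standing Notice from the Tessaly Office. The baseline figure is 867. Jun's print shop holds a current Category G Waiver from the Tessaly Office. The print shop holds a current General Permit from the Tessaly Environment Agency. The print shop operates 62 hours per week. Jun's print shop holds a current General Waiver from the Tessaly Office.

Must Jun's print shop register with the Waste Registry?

No — exception (a) applies; Jun's print shop is not required to register with the Waste Registry.

Exception (a): discharge is routed to a licensed treatment works; a current General Permit is held; a current Standing Registration is held — every condition holds. Applying paragraphs (f)–(l): (f) would limit (a) — the registered capacity is 2,430 units, meeting the 2,070 units threshold — but (g) sets (f) aside: (g) operates against (f): a current Standing Approval is held. (h) would limit (g) — a current Standing Exemption Letter is held — but (i) sets (h) aside: (i) operates against (h): a current Schedule A Clearance is held. (j) is engaged (discharge temperature exceeds 35 °C), but yields to (k): (k) operates against (j): the print shop is within 200 m of a designated waterway. (l), which would lift (k), does not operate here — the Provisional Waiver is not current. Exception (a) stands.
Exception (b) does not apply: the wastewater includes a non-Schedule-A substance.
All of (c)'s requirements are met (a current General Waiver is held; the baseline figure is 867, meeting the 809 threshold; discharge occurs on no more than two days per week). But: (m) operates against (c): the coverage ratio is 16%, meeting the 12% threshold. (c) is therefore removed.
Exception (d) does not apply: the facility's floor area is 3,350 m², not under 3,200 m².
All of (e)'s requirements are met (a current Class F Clearance is held; the facility operates on a batch process; the qualifying period is 225 days, under the 240 days limit). However, paragraph (p) must be considered: (p) operates against (e): the reference index is 750, meeting the 724 threshold. So (e) is unavailable.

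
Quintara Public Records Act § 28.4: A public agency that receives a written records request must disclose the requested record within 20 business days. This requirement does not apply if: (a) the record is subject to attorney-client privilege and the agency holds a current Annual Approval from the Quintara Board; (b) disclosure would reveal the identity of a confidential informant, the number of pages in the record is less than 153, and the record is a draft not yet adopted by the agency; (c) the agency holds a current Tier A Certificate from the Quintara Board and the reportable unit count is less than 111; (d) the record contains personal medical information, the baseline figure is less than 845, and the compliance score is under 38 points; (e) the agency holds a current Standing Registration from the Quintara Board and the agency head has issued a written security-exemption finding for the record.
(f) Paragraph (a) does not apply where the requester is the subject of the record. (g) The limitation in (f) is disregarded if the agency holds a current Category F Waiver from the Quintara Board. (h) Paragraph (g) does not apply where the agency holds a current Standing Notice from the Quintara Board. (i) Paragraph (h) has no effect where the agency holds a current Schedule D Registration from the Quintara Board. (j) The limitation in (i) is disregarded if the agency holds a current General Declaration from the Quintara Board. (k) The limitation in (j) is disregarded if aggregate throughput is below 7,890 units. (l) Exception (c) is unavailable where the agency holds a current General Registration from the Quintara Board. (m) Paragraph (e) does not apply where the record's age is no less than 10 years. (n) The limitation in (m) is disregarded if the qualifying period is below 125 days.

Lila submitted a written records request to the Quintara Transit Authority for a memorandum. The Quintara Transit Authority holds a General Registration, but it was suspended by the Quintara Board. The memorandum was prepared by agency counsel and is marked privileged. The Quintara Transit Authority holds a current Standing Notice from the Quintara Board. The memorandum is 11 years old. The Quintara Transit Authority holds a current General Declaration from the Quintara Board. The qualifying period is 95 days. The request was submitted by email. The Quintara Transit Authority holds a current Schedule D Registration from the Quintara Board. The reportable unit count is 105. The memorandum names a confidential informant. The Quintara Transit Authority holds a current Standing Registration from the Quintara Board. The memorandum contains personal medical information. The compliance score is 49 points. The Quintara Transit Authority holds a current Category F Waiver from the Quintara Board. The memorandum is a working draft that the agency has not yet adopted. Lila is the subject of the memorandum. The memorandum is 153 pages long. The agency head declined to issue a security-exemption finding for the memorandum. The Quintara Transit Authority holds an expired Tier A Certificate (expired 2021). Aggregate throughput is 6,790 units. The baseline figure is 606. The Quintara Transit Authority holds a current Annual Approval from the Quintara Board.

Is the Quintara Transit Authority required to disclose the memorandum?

All of (a)'s requirements are met (the memorandum is privileged; a current Annual Approval is held). Considering the limiting provisions: (f) applies (Lila is the subject of the memorandum), but is displaced by (g): (g) is engaged — a current Category F Waiver is held. (h) operates (a current Standing Notice is held), but is overridden by (i): (i) operates against (h): a current Schedule D Registration is held. (j) is triggered (a current General Declaration is held), but is itself disapplied by (k): (k) operates against (j): aggregate throughput is 6,790 units, below the 7,890 units limit. Exception (a) stands.
Exception (b) requires that the number of pages in the record is less than 153; but the number of pages in the record is 153, not less than 153, so (b) is unavailable.
Exception (c) does not apply: there is no Tier A Certificate in force.
Exception (d) fails — the compliance score is 49 points, not under 38 points.
Exception (e) requires that the agency head has issued a written security-exemption finding for the record; but the agency head declined to issue a security-exemption finding, so (e) is unavailable.

No — exception (a) applies; the Quintara Transit Authority is not required to disclose the memorandum.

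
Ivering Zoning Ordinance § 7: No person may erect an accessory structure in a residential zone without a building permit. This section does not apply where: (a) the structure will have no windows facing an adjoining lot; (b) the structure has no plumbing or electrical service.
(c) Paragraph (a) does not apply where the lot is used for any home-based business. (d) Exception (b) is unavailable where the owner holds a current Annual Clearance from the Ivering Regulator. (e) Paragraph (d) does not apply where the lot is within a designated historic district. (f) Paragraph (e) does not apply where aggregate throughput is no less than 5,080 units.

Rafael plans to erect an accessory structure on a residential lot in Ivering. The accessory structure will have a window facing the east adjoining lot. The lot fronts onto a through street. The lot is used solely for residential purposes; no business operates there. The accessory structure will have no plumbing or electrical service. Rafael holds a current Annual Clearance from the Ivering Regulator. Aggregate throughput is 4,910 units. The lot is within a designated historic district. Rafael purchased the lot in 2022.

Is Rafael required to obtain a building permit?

Exception (a) requires that the structure will have no windows facing an adjoining lot; but a window faces an adjoining lot, so (a) is unavailable.
Exception (b)'s conditions are all satisfied: there is no plumbing or electrical service. Considering the limiting provisions: (d) would limit (b) — a current Annual Clearance is held — but (e) sets (d) aside: (e) is engaged — the lot is in a historic district. (f) does not operate here (aggregate throughput is 4,910 units, short of 5,080 units), so (e) stands. (b) remains available.

No — exception (b) applies; Rafael does not need a building permit.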